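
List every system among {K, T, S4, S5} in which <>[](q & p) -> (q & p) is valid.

S5-tableau for the negation ~(<>[](q & p) -> (q & p)):
1. ~(<>[](q & p) -> (q & p)), 0
2. <>[](q & p), 0
3. ~(q & p), 0
4. ~p, 0
5. [](q & p), 1
6. q & p, 0
7. q, 0
8. p, 0
Accessibility: 0R0, 0R1, 1R0, 1R1
Branch closes: p and ~p both at 0.
Every branch closes (one shown): valid in S5.
S4-tableau for the negation ~(<>[](q & p) -> (q & p)):
1. ~(<>[](q & p) -> (q & p)), 0
2. <>[](q & p), 0
3. ~(q & p), 0
4. ~p, 0
5. [](q & p), 1
6. q & p, 1
7. q, 1
8. p, 1
Accessibility: 0R0, 0R1, 1R1
Complete open branch: countermodel on an S4-frame, so not valid in S4, nor in K, T (the same frame is also a K-frame and a T-frame).

S5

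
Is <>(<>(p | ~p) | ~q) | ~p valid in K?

Tableau for the negation ~(<>(<>(p | ~p) | ~q) | ~p):
1. ~(<>(<>(p | ~p) | ~q) | ~p), u
2. ~<>(<>(p | ~p) | ~q), u   [~|-rule on 1]
3. p, u   [~|-rule on 1]
The negation has an open branch (countermodel exists).

Invalid (countermodel exists)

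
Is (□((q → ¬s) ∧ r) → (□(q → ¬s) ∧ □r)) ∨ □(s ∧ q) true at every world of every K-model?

Valid

Tableau for the negation ¬((□((q → ¬s) ∧ r) → (□(q → ¬s) ∧ □r)) ∨ □(s ∧ q)):
1. ¬((□((q → ¬s) ∧ r) → (□(q → ¬s) ∧ □r)) ∨ □(s ∧ q)), u
2. ¬(□((q → ¬s) ∧ r) → (□(q → ¬s) ∧ □r)), u
3. ¬□(s ∧ q), u
4. □((q → ¬s) ∧ r), u
5. ¬(□(q → ¬s) ∧ □r), u
6. ¬□(q → ¬s), u
7. ¬(s ∧ q), v
8. (q → ¬s) ∧ r, v
9. q → ¬s, v
10. r, v
11. ¬q, v
12. ¬s, v
13. ¬(q → ¬s), w
14. q, w
15. s, w
16. (q → ¬s) ∧ r, w
17. q → ¬s, w
18. r, w
19. ¬s, w
Accessibility: uRv, uRw
Branch closes: s and ¬s both at w.
All branches of the negation close; one closing branch shown above.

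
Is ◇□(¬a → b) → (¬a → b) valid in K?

Tableau for the negation ¬(◇□(¬a → b) → (¬a → b)):
1. ¬(◇□(¬a → b) → (¬a → b)), u
2. ◇□(¬a → b), u
3. ¬(¬a → b), u
4. ¬a, u
5. ¬b, u
6. □(¬a → b), v
Accessibility: uRv
The negation has an open branch (countermodel exists).

Not valid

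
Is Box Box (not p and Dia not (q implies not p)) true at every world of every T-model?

Not valid

Tableau for the negation not Box Box (not p and Dia not (q implies not p)):
1. not Box Box (not p and Dia not (q implies not p)), 0
2. not Box (not p and Dia not (q implies not p)), 1
3. not (not p and Dia not (q implies not p)), 2
4. not Dia not (q implies not p), 2
5. q implies not p, 2
6. not p, 2
Accessibility: 0R0, 0R1, 1R1, 1R2, 2R2
The negation has an open branch (countermodel exists).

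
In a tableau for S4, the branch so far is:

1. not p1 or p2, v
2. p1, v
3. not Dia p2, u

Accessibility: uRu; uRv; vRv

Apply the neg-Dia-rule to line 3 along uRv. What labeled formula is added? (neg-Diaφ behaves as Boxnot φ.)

not p2, v

neg-Diaφ behaves as Boxnot φ: propagate the negated body to each accessible world.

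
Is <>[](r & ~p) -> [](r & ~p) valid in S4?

Tableau for the negation ~(<>[](r & ~p) -> [](r & ~p)):
1. ~(<>[](r & ~p) -> [](r & ~p)), w0
2. <>[](r & ~p), w0   [~->-rule on 1]
3. ~[](r & ~p), w0   [~->-rule on 1]
4. [](r & ~p), w1   [<>-rule on 2: fresh world w1, w0Rw1]
5. r & ~p, w1   [[]-rule on 4 via w1Rw1]
6. r, w1   [&-rule on 5]
7. ~p, w1   [&-rule on 5]
8. ~(r & ~p), w2   [~[]-rule on 3: fresh world w2, w0Rw2]
9. p, w2   [~&-rule on 8 (branches; this branch)]
Accessibility: w0Rw0, w0Rw1, w0Rw2, w1Rw1, w2Rw2
The negation has an open branch (countermodel exists).

Invalid (countermodel exists)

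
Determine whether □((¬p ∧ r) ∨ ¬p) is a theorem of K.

Not valid

Tableau for the negation ¬□((¬p ∧ r) ∨ ¬p):
1. ¬□((¬p ∧ r) ∨ ¬p), 0
2. ¬((¬p ∧ r) ∨ ¬p), 1
3. ¬(¬p ∧ r), 1
4. p, 1
5. ¬r, 1
Accessibility: 0R1
The negation has an open branch (countermodel exists).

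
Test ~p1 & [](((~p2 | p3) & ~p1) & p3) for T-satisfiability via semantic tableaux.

Yes, satisfiable

1. ~p1 & [](((~p2 | p3) & ~p1) & p3), w0
2. ~p1, w0
3. [](((~p2 | p3) & ~p1) & p3), w0
4. ((~p2 | p3) & ~p1) & p3, w0
5. (~p2 | p3) & ~p1, w0
6. p3, w0
7. ~p2 | p3, w0
Accessibility: w0Rw0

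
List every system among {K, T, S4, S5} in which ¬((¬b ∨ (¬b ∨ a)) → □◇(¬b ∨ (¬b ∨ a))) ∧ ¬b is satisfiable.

S4-tableau for the formula:
1. ¬((¬b ∨ (¬b ∨ a)) → □◇(¬b ∨ (¬b ∨ a))) ∧ ¬b, 0
2. ¬((¬b ∨ (¬b ∨ a)) → □◇(¬b ∨ (¬b ∨ a))), 0
3. ¬b, 0
4. ¬b ∨ (¬b ∨ a), 0
5. ¬□◇(¬b ∨ (¬b ∨ a)), 0
6. ¬b ∨ a, 0
7. a, 0
8. ¬◇(¬b ∨ (¬b ∨ a)), 1
9. ¬(¬b ∨ (¬b ∨ a)), 1
10. b, 1
11. ¬(¬b ∨ a), 1
12. ¬a, 1
Accessibility: 0R0, 0R1, 1R1
Complete open branch: satisfiable in S4, hence also in K, T (this S4-model is also a K-model and a T-model).
S5-tableau for the formula:
1. ¬((¬b ∨ (¬b ∨ a)) → □◇(¬b ∨ (¬b ∨ a))) ∧ ¬b, 0
2. ¬((¬b ∨ (¬b ∨ a)) → □◇(¬b ∨ (¬b ∨ a))), 0
3. ¬b, 0
4. ¬b ∨ (¬b ∨ a), 0
5. ¬□◇(¬b ∨ (¬b ∨ a)), 0
6. ¬b ∨ a, 0
7. a, 0
8. ¬◇(¬b ∨ (¬b ∨ a)), 1
9. ¬(¬b ∨ (¬b ∨ a)), 0
10. b, 0
11. ¬(¬b ∨ a), 0
Accessibility: 0R0, 0R1, 1R0, 1R1
Branch closes: b and ¬b both at 0.
Every branch closes (one shown): unsatisfiable in S5.

K, T, S4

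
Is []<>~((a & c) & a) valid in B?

Tableau for the negation ~[]<>~((a & c) & a):
1. ~[]<>~((a & c) & a), 0
2. ~<>~((a & c) & a), 1
3. (a & c) & a, 0
4. a & c, 0
5. a, 0
6. c, 0
7. (a & c) & a, 1
8. a & c, 1
9. a, 1
10. c, 1
Accessibility: 0R0, 0R1, 1R0, 1R1
The negation has an open branch (countermodel exists).

Invalid (countermodel exists)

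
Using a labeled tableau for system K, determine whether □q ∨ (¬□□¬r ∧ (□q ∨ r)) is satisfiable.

Yes, satisfiable

1. □q ∨ (¬□□¬r ∧ (□q ∨ r)), w0
2. ¬□□¬r ∧ (□q ∨ r), w0
3. ¬□□¬r, w0
4. □q ∨ r, w0
5. r, w0
6. ¬□¬r, w1
7. r, w2
Accessibility: w0Rw1, w1Rw2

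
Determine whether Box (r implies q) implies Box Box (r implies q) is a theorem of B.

Invalid (countermodel exists)

Tableau for the negation not (Box (r implies q) implies Box Box (r implies q)):
1. not (Box (r implies q) implies Box Box (r implies q)), 0
2. Box (r implies q), 0
3. not Box Box (r implies q), 0
4. r implies q, 0
5. q, 0
6. not Box (r implies q), 1
7. r implies q, 1
8. q, 1
9. not (r implies q), 2
10. r, 2
11. not q, 2
Accessibility: 0R0, 0R1, 1R0, 1R1, 1R2, 2R1, 2R2
The negation has an open branch (countermodel exists).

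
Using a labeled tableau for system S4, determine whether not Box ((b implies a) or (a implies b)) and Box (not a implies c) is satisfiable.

1. not Box ((b implies a) or (a implies b)) and Box (not a implies c), u
2. not Box ((b implies a) or (a implies b)), u
3. Box (not a implies c), u
4. not a implies c, u
5. c, u
6. not ((b implies a) or (a implies b)), v
7. not (b implies a), v
8. not (a implies b), v
9. b, v
10. not a, v
11. a, v
12. not b, v
Accessibility: uRu, uRv, vRv
Branch closes: a and not a both at v.
All branches of the tableau close; one closing branch shown above.

Unsatisfiable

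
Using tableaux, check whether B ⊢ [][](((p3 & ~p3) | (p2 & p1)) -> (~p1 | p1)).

Tableau for the negation ~[][](((p3 & ~p3) | (p2 & p1)) -> (~p1 | p1)):
1. ~[][](((p3 & ~p3) | (p2 & p1)) -> (~p1 | p1)), w0
2. ~[](((p3 & ~p3) | (p2 & p1)) -> (~p1 | p1)), w1
3. ~(((p3 & ~p3) | (p2 & p1)) -> (~p1 | p1)), w2
4. (p3 & ~p3) | (p2 & p1), w2
5. ~(~p1 | p1), w2
6. p1, w2
7. ~p1, w2
Accessibility: w0Rw0, w0Rw1, w1Rw0, w1Rw1, w1Rw2, w2Rw1, w2Rw2
Branch closes: p1 and ~p1 both at w2.
All branches of the negation close; one closing branch shown above.

Valid in B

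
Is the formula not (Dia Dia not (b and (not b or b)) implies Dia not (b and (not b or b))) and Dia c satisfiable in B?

Yes, satisfiable

1. not (Dia Dia not (b and (not b or b)) implies Dia not (b and (not b or b))) and Dia c, w0
2. not (Dia Dia not (b and (not b or b)) implies Dia not (b and (not b or b))), w0   [and-rule on 1]
3. Dia c, w0   [and-rule on 1]
4. Dia Dia not (b and (not b or b)), w0   [neg-implies-rule on 2]
5. not Dia not (b and (not b or b)), w0   [neg-implies-rule on 2]
6. b and (not b or b), w0   [neg-Dia-rule on 5 via w0Rw0]
7. b, w0   [and-rule on 6]
8. not b or b, w0   [and-rule on 6]
9. c, w1   [Dia-rule on 3: fresh world w1, w0Rw1]
10. b and (not b or b), w1   [neg-Dia-rule on 5 via w0Rw1]
11. b, w1   [and-rule on 10]
12. not b or b, w1   [and-rule on 10]
13. Dia not (b and (not b or b)), w2   [Dia-rule on 4: fresh world w2, w0Rw2]
14. b and (not b or b), w2   [neg-Dia-rule on 5 via w0Rw2]
15. b, w2   [and-rule on 14]
16. not b or b, w2   [and-rule on 14]
17. not (b and (not b or b)), w3   [Dia-rule on 13: fresh world w3, w2Rw3]
18. not b, w3   [neg-and-rule on 17 (branches; this branch)]
Accessibility: w0Rw0, w0Rw1, w0Rw2, w1Rw0, w1Rw1, w2Rw0, w2Rw2, w2Rw3, w3Rw2, w3Rw3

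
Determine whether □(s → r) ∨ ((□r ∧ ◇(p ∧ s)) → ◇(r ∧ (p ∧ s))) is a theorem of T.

Valid in T

Tableau for the negation ¬(□(s → r) ∨ ((□r ∧ ◇(p ∧ s)) → ◇(r ∧ (p ∧ s)))):
1. ¬(□(s → r) ∨ ((□r ∧ ◇(p ∧ s)) → ◇(r ∧ (p ∧ s)))), u
2. ¬□(s → r), u
3. ¬((□r ∧ ◇(p ∧ s)) → ◇(r ∧ (p ∧ s))), u
4. □r ∧ ◇(p ∧ s), u
5. ¬◇(r ∧ (p ∧ s)), u
6. □r, u
7. ◇(p ∧ s), u
8. ¬(r ∧ (p ∧ s)), u
9. r, u
10. ¬(p ∧ s), u
11. ¬s, u
12. ¬(s → r), v
13. s, v
14. ¬r, v
15. ¬(r ∧ (p ∧ s)), v
16. r, v
Accessibility: uRu, uRv, vRv
Branch closes: r and ¬r both at v.
Every branch of the negation's tableau closes; the branch above is one of them.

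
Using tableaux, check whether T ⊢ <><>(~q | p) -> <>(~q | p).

Not valid

Tableau for the negation ~(<><>(~q | p) -> <>(~q | p)):
1. ~(<><>(~q | p) -> <>(~q | p)), 0
2. <><>(~q | p), 0   [~->-rule on 1]
3. ~<>(~q | p), 0   [~->-rule on 1]
4. ~(~q | p), 0   [~<>-rule on 3 via 0R0]
5. q, 0   [~|-rule on 4]
6. ~p, 0   [~|-rule on 4]
7. <>(~q | p), 1   [<>-rule on 2: fresh world 1, 0R1]
8. ~(~q | p), 1   [~<>-rule on 3 via 0R1]
9. q, 1   [~|-rule on 8]
10. ~p, 1   [~|-rule on 8]
11. ~q | p, 2   [<>-rule on 7: fresh world 2, 1R2]
12. p, 2   [|-rule on 11 (branches; this branch)]
Accessibility: 0R0, 0R1, 1R1, 1R2, 2R2
The negation has an open branch (countermodel exists).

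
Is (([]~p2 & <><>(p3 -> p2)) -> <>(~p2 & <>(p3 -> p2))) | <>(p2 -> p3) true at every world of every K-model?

Tableau for the negation ~((([]~p2 & <><>(p3 -> p2)) -> <>(~p2 & <>(p3 -> p2))) | <>(p2 -> p3)):
1. ~((([]~p2 & <><>(p3 -> p2)) -> <>(~p2 & <>(p3 -> p2))) | <>(p2 -> p3)), w0
2. ~(([]~p2 & <><>(p3 -> p2)) -> <>(~p2 & <>(p3 -> p2))), w0
3. ~<>(p2 -> p3), w0
4. []~p2 & <><>(p3 -> p2), w0
5. ~<>(~p2 & <>(p3 -> p2)), w0
6. []~p2, w0
7. <><>(p3 -> p2), w0
8. <>(p3 -> p2), w1
9. ~(p2 -> p3), w1
10. p2, w1
11. ~p3, w1
12. ~(~p2 & <>(p3 -> p2)), w1
13. ~p2, w1
Accessibility: w0Rw1
Branch closes: p2 and ~p2 both at w1.
Every branch of the negation's tableau closes; the branch above is one of them.

Valid in K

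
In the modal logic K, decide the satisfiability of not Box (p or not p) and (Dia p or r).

Unsatisfiable

1. not Box (p or not p) and (Dia p or r), u
2. not Box (p or not p), u
3. Dia p or r, u
4. r, u
5. not (p or not p), v
6. not p, v
7. p, v
Accessibility: uRv
Branch closes: p and not p both at v.
(One branch shown.) All branches close.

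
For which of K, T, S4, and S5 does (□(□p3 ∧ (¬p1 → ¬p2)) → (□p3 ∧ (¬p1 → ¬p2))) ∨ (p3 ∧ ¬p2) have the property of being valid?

T, S4, S5

T-tableau for the negation ¬((□(□p3 ∧ (¬p1 → ¬p2)) → (□p3 ∧ (¬p1 → ¬p2))) ∨ (p3 ∧ ¬p2)):
1. ¬((□(□p3 ∧ (¬p1 → ¬p2)) → (□p3 ∧ (¬p1 → ¬p2))) ∨ (p3 ∧ ¬p2)), u
2. ¬(□(□p3 ∧ (¬p1 → ¬p2)) → (□p3 ∧ (¬p1 → ¬p2))), u
3. ¬(p3 ∧ ¬p2), u
4. □(□p3 ∧ (¬p1 → ¬p2)), u
5. ¬(□p3 ∧ (¬p1 → ¬p2)), u
6. □p3 ∧ (¬p1 → ¬p2), u
7. □p3, u
8. ¬p1 → ¬p2, u
9. p3, u
10. p2, u
11. ¬□p3, u
12. p1, u
13. ¬p3, v
14. □p3 ∧ (¬p1 → ¬p2), v
15. □p3, v
16. ¬p1 → ¬p2, v
17. p3, v
Accessibility: uRu, uRv, vRv
Branch closes: p3 and ¬p3 both at v.
Every branch closes (one shown): valid in T, hence also in S4, S5 (every theorem of T is a theorem of S4 and S5).
K-tableau for the negation ¬((□(□p3 ∧ (¬p1 → ¬p2)) → (□p3 ∧ (¬p1 → ¬p2))) ∨ (p3 ∧ ¬p2)):
1. ¬((□(□p3 ∧ (¬p1 → ¬p2)) → (□p3 ∧ (¬p1 → ¬p2))) ∨ (p3 ∧ ¬p2)), u
2. ¬(□(□p3 ∧ (¬p1 → ¬p2)) → (□p3 ∧ (¬p1 → ¬p2))), u
3. ¬(p3 ∧ ¬p2), u
4. □(□p3 ∧ (¬p1 → ¬p2)), u
5. ¬(□p3 ∧ (¬p1 → ¬p2)), u
6. p2, u
7. ¬(¬p1 → ¬p2), u
8. ¬p1, u
Complete open branch: countermodel on a K-frame, so not valid in K.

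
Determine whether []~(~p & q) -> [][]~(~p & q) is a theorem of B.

Not valid

Tableau for the negation ~([]~(~p & q) -> [][]~(~p & q)):
1. ~([]~(~p & q) -> [][]~(~p & q)), u
2. []~(~p & q), u
3. ~[][]~(~p & q), u
4. ~(~p & q), u
5. ~q, u
6. ~[]~(~p & q), v
7. ~(~p & q), v
8. ~q, v
9. ~p & q, w
10. ~p, w
11. q, w
Accessibility: uRu, uRv, vRu, vRv, vRw, wRv, wRw
The negation has an open branch (countermodel exists).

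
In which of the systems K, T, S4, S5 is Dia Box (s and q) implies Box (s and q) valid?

S5

S4-tableau for the negation not (Dia Box (s and q) implies Box (s and q)):
1. not (Dia Box (s and q) implies Box (s and q)), u
2. Dia Box (s and q), u
3. not Box (s and q), u
4. Box (s and q), v
5. s and q, v
6. s, v
7. q, v
8. not (s and q), w
9. not q, w
Accessibility: uRu, uRv, uRw, vRv, wRw
Complete open branch: countermodel on an S4-frame, so not valid in S4, nor in K, T (the same frame is also a K-frame and a T-frame).
S5-tableau for the negation not (Dia Box (s and q) implies Box (s and q)):
1. not (Dia Box (s and q) implies Box (s and q)), u
2. Dia Box (s and q), u
3. not Box (s and q), u
4. Box (s and q), v
5. s and q, u
6. s, u
7. q, u
8. s and q, v
9. s, v
10. q, v
11. not (s and q), w
12. s and q, w
13. s, w
14. q, w
15. not q, w
Accessibility: uRu, uRv, uRw, vRu, vRv, vRw, wRu, wRv, wRw
Branch closes: q and not q both at w.
Every branch closes (one shown): valid in S5.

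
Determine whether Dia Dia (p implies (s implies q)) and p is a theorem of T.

Not valid

Tableau for the negation not (Dia Dia (p implies (s implies q)) and p):
1. not (Dia Dia (p implies (s implies q)) and p), 0
2. not p, 0
Accessibility: 0R0
The negation has an open branch (countermodel exists).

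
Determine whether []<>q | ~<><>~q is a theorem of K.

Tableau for the negation ~([]<>q | ~<><>~q):
1. ~([]<>q | ~<><>~q), w0
2. ~[]<>q, w0
3. <><>~q, w0
4. ~<>q, w1
5. <>~q, w2
6. ~q, w3
Accessibility: w0Rw1, w0Rw2, w2Rw3
The negation has an open branch (countermodel exists).

Not valid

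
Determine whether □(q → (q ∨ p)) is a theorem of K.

Yes, valid

Tableau for the negation ¬□(q → (q ∨ p)):
1. ¬□(q → (q ∨ p)), u
2. ¬(q → (q ∨ p)), v   [¬□-rule on 1: fresh world v, uRv]
3. q, v   [¬→-rule on 2]
4. ¬(q ∨ p), v   [¬→-rule on 2]
5. ¬q, v   [¬∨-rule on 4]
6. ¬p, v   [¬∨-rule on 4]
Accessibility: uRv
Branch closes: q and ¬q both at v.
All branches of the negation close; one closing branch shown above.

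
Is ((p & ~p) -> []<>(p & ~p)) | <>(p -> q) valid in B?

Valid in B

Tableau for the negation ~(((p & ~p) -> []<>(p & ~p)) | <>(p -> q)):
1. ~(((p & ~p) -> []<>(p & ~p)) | <>(p -> q)), 0
2. ~((p & ~p) -> []<>(p & ~p)), 0
3. ~<>(p -> q), 0
4. p & ~p, 0
5. ~[]<>(p & ~p), 0
6. p, 0
7. ~p, 0
Accessibility: 0R0
Branch closes: p and ~p both at 0.
All branches of the negation close; one closing branch shown above.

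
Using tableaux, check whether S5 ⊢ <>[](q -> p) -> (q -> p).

Valid

Tableau for the negation ~(<>[](q -> p) -> (q -> p)):
1. ~(<>[](q -> p) -> (q -> p)), w0
2. <>[](q -> p), w0   [~->-rule on 1]
3. ~(q -> p), w0   [~->-rule on 1]
4. q, w0   [~->-rule on 3]
5. ~p, w0   [~->-rule on 3]
6. [](q -> p), w1   [<>-rule on 2: fresh world w1, w0Rw1]
7. q -> p, w0   [[]-rule on 6 via w1Rw0]
8. q -> p, w1   [[]-rule on 6 via w1Rw1]
9. p, w0   [->-rule on 7 (branches; this branch)]
Accessibility: w0Rw0, w0Rw1, w1Rw0, w1Rw1
Branch closes: p and ~p both at w0.
All branches of the negation close; one closing branch shown above.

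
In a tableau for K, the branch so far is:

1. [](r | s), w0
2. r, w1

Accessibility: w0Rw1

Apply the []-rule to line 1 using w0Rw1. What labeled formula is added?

r | s, w1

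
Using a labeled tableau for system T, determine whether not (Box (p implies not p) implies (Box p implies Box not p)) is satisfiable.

No, unsatisfiable

1. not (Box (p implies not p) implies (Box p implies Box not p)), w0
2. Box (p implies not p), w0   [neg-implies-rule on 1]
3. not (Box p implies Box not p), w0   [neg-implies-rule on 1]
4. Box p, w0   [neg-implies-rule on 3]
5. not Box not p, w0   [neg-implies-rule on 3]
6. p implies not p, w0   [Box-rule on 2 via w0Rw0]
7. p, w0   [Box-rule on 4 via w0Rw0]
8. not p, w0   [implies-rule on 6 (branches; this branch)]
Accessibility: w0Rw0
Branch closes: p and not p both at w0.
Every branch closes; the branch above is one of them.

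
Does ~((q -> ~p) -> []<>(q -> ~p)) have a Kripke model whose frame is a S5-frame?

Unsatisfiable

1. ~((q -> ~p) -> []<>(q -> ~p)), 0
2. q -> ~p, 0
3. ~[]<>(q -> ~p), 0
4. ~p, 0
5. ~<>(q -> ~p), 1
6. ~(q -> ~p), 0
7. q, 0
8. p, 0
Accessibility: 0R0, 0R1, 1R0, 1R1
Branch closes: p and ~p both at 0.
(One branch shown.) All branches close.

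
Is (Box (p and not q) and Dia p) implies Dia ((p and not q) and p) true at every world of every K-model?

Valid

Tableau for the negation not ((Box (p and not q) and Dia p) implies Dia ((p and not q) and p)):
1. not ((Box (p and not q) and Dia p) implies Dia ((p and not q) and p)), 0
2. Box (p and not q) and Dia p, 0   [neg-implies-rule on 1]
3. not Dia ((p and not q) and p), 0   [neg-implies-rule on 1]
4. Box (p and not q), 0   [and-rule on 2]
5. Dia p, 0   [and-rule on 2]
6. p, 1   [Dia-rule on 5: fresh world 1, 0R1]
7. not ((p and not q) and p), 1   [neg-Dia-rule on 3 via 0R1]
8. p and not q, 1   [Box-rule on 4 via 0R1]
9. not q, 1   [and-rule on 8]
10. not (p and not q), 1   [neg-and-rule on 7 (branches; this branch)]
11. q, 1   [neg-and-rule on 10 (branches; this branch)]
Accessibility: 0R1
Branch closes: q and not q both at 1.
All branches of the negation close; one closing branch shown above.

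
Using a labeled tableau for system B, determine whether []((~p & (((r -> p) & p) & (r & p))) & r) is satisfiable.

1. []((~p & (((r -> p) & p) & (r & p))) & r), u
2. (~p & (((r -> p) & p) & (r & p))) & r, u
3. ~p & (((r -> p) & p) & (r & p)), u
4. r, u
5. ~p, u
6. ((r -> p) & p) & (r & p), u
7. (r -> p) & p, u
8. r & p, u
9. r -> p, u
10. p, u
Accessibility: uRu
Branch closes: p and ~p both at u.
Every branch closes; the branch above is one of them.

Unsatisfiable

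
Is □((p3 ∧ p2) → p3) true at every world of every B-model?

Tableau for the negation ¬□((p3 ∧ p2) → p3):
1. ¬□((p3 ∧ p2) → p3), w0
2. ¬((p3 ∧ p2) → p3), w1   [¬□-rule on 1: fresh world w1, w0Rw1]
3. p3 ∧ p2, w1   [¬→-rule on 2]
4. ¬p3, w1   [¬→-rule on 2]
5. p3, w1   [∧-rule on 3]
6. p2, w1   [∧-rule on 3]
Accessibility: w0Rw0, w0Rw1, w1Rw0, w1Rw1
Branch closes: p3 and ¬p3 both at w1.
Every branch of the negation's tableau closes; the branch above is one of them.

Valid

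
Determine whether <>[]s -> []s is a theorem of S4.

Tableau for the negation ~(<>[]s -> []s):
1. ~(<>[]s -> []s), 0
2. <>[]s, 0
3. ~[]s, 0
4. []s, 1
5. s, 1
6. ~s, 2
Accessibility: 0R0, 0R1, 0R2, 1R1, 2R2
The negation has an open branch (countermodel exists).

Not valid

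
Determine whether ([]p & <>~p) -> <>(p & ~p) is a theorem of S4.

Yes, valid

Tableau for the negation ~(([]p & <>~p) -> <>(p & ~p)):
1. ~(([]p & <>~p) -> <>(p & ~p)), u
2. []p & <>~p, u   [~->-rule on 1]
3. ~<>(p & ~p), u   [~->-rule on 1]
4. []p, u   [&-rule on 2]
5. <>~p, u   [&-rule on 2]
6. ~(p & ~p), u   [~<>-rule on 3 via uRu]
7. p, u   [[]-rule on 4 via uRu]
8. ~p, v   [<>-rule on 5: fresh world v, uRv]
9. ~(p & ~p), v   [~<>-rule on 3 via uRv]
10. p, v   [[]-rule on 4 via uRv]
Accessibility: uRu, uRv, vRv
Branch closes: p and ~p both at v.
Every branch of the negation's tableau closes; the branch above is one of them.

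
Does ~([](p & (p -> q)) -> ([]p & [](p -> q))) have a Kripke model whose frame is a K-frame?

No, unsatisfiable

1. ~([](p & (p -> q)) -> ([]p & [](p -> q))), 0
2. [](p & (p -> q)), 0
3. ~([]p & [](p -> q)), 0
4. ~[](p -> q), 0
5. ~(p -> q), 1
6. p, 1
7. ~q, 1
8. p & (p -> q), 1
9. p -> q, 1
10. q, 1
Accessibility: 0R1
Branch closes: q and ~q both at 1.
All branches of the tableau close; one closing branch shown above.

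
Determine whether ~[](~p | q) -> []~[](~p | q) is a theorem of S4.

Tableau for the negation ~(~[](~p | q) -> []~[](~p | q)):
1. ~(~[](~p | q) -> []~[](~p | q)), u
2. ~[](~p | q), u
3. ~[]~[](~p | q), u
4. ~(~p | q), v
5. p, v
6. ~q, v
7. [](~p | q), w
8. ~p | q, w
9. q, w
Accessibility: uRu, uRv, uRw, vRv, wRw
The negation has an open branch (countermodel exists).

Not valid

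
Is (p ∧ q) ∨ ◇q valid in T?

Tableau for the negation ¬((p ∧ q) ∨ ◇q):
1. ¬((p ∧ q) ∨ ◇q), 0
2. ¬(p ∧ q), 0
3. ¬◇q, 0
4. ¬q, 0
Accessibility: 0R0
The negation has an open branch (countermodel exists).

Not valid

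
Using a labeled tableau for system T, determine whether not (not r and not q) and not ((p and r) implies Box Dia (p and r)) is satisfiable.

Satisfiable (open branch found)

1. not (not r and not q) and not ((p and r) implies Box Dia (p and r)), w0
2. not (not r and not q), w0   [and-rule on 1]
3. not ((p and r) implies Box Dia (p and r)), w0   [and-rule on 1]
4. p and r, w0   [neg-implies-rule on 3]
5. not Box Dia (p and r), w0   [neg-implies-rule on 3]
6. p, w0   [and-rule on 4]
7. r, w0   [and-rule on 4]
8. q, w0   [neg-and-rule on 2 (branches; this branch)]
9. not Dia (p and r), w1   [neg-Box-rule on 5: fresh world w1, w0Rw1]
10. not (p and r), w1   [neg-Dia-rule on 9 via w1Rw1]
11. not r, w1   [neg-and-rule on 10 (branches; this branch)]
Accessibility: w0Rw0, w0Rw1, w1Rw1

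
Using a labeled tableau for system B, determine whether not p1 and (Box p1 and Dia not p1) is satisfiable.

1. not p1 and (Box p1 and Dia not p1), w0
2. not p1, w0
3. Box p1 and Dia not p1, w0
4. Box p1, w0
5. Dia not p1, w0
6. p1, w0
Accessibility: w0Rw0
Branch closes: p1 and not p1 both at w0.
All branches of the tableau close; one closing branch shown above.

Unsatisfiable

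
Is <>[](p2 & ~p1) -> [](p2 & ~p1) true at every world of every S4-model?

Tableau for the negation ~(<>[](p2 & ~p1) -> [](p2 & ~p1)):
1. ~(<>[](p2 & ~p1) -> [](p2 & ~p1)), w0
2. <>[](p2 & ~p1), w0
3. ~[](p2 & ~p1), w0
4. [](p2 & ~p1), w1
5. p2 & ~p1, w1
6. p2, w1
7. ~p1, w1
8. ~(p2 & ~p1), w2
9. p1, w2
Accessibility: w0Rw0, w0Rw1, w0Rw2, w1Rw1, w2Rw2
The negation has an open branch (countermodel exists).

No, not valid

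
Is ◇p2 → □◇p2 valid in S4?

Tableau for the negation ¬(◇p2 → □◇p2):
1. ¬(◇p2 → □◇p2), 0
2. ◇p2, 0   [¬→-rule on 1]
3. ¬□◇p2, 0   [¬→-rule on 1]
4. p2, 1   [◇-rule on 2: fresh world 1, 0R1]
5. ¬◇p2, 2   [¬□-rule on 3: fresh world 2, 0R2]
6. ¬p2, 2   [¬◇-rule on 5 via 2R2]
Accessibility: 0R0, 0R1, 0R2, 1R1, 2R2
The negation has an open branch (countermodel exists).

Invalid (countermodel exists)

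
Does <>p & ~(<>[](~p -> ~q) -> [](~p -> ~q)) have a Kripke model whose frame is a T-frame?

Satisfiable (open branch found)

1. <>p & ~(<>[](~p -> ~q) -> [](~p -> ~q)), u
2. <>p, u   [&-rule on 1]
3. ~(<>[](~p -> ~q) -> [](~p -> ~q)), u   [&-rule on 1]
4. <>[](~p -> ~q), u   [~->-rule on 3]
5. ~[](~p -> ~q), u   [~->-rule on 3]
6. p, v   [<>-rule on 2: fresh world v, uRv]
7. [](~p -> ~q), w   [<>-rule on 4: fresh world w, uRw]
8. ~p -> ~q, w   [[]-rule on 7 via wRw]
9. ~q, w   [->-rule on 8 (branches; this branch)]
10. ~(~p -> ~q), x   [~[]-rule on 5: fresh world x, uRx]
11. ~p, x   [~->-rule on 10]
12. q, x   [~->-rule on 10]
Accessibility: uRu, uRv, uRw, uRx, vRv, wRw, xRx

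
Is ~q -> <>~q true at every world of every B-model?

Valid

Tableau for the negation ~(~q -> <>~q):
1. ~(~q -> <>~q), w0
2. ~q, w0   [~->-rule on 1]
3. ~<>~q, w0   [~->-rule on 1]
4. q, w0   [~<>-rule on 3 via w0Rw0]
Accessibility: w0Rw0
Branch closes: q and ~q both at w0.
All branches of the negation close; one closing branch shown above.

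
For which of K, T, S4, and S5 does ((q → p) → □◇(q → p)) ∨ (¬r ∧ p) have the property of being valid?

S4-tableau for the negation ¬(((q → p) → □◇(q → p)) ∨ (¬r ∧ p)):
1. ¬(((q → p) → □◇(q → p)) ∨ (¬r ∧ p)), u
2. ¬((q → p) → □◇(q → p)), u
3. ¬(¬r ∧ p), u
4. q → p, u
5. ¬□◇(q → p), u
6. ¬p, u
7. ¬q, u
8. ¬◇(q → p), v
9. ¬(q → p), v
10. q, v
11. ¬p, v
Accessibility: uRu, uRv, vRv
Complete open branch: countermodel on an S4-frame, so not valid in S4, nor in K, T (the same frame is also a K-frame and a T-frame).
S5-tableau for the negation ¬(((q → p) → □◇(q → p)) ∨ (¬r ∧ p)):
1. ¬(((q → p) → □◇(q → p)) ∨ (¬r ∧ p)), u
2. ¬((q → p) → □◇(q → p)), u
3. ¬(¬r ∧ p), u
4. q → p, u
5. ¬□◇(q → p), u
6. ¬p, u
7. ¬q, u
8. ¬◇(q → p), v
9. ¬(q → p), u
10. q, u
Accessibility: uRu, uRv, vRu, vRv
Branch closes: q and ¬q both at u.
Every branch closes (one shown): valid in S5.

S5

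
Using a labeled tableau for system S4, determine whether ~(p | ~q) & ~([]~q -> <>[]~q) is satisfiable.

1. ~(p | ~q) & ~([]~q -> <>[]~q), 0
2. ~(p | ~q), 0
3. ~([]~q -> <>[]~q), 0
4. ~p, 0
5. q, 0
6. []~q, 0
7. ~<>[]~q, 0
8. ~q, 0
Accessibility: 0R0
Branch closes: q and ~q both at 0.
(One branch shown.) All branches close.

Unsatisfiable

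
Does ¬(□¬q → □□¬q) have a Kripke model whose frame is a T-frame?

1. ¬(□¬q → □□¬q), u
2. □¬q, u
3. ¬□□¬q, u
4. ¬q, u
5. ¬□¬q, v
6. ¬q, v
7. q, w
Accessibility: uRu, uRv, vRv, vRw, wRw

Satisfiable (open branch found)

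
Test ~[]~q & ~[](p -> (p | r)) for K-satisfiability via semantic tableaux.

Unsatisfiable (every branch closes)

1. ~[]~q & ~[](p -> (p | r)), 0
2. ~[]~q, 0
3. ~[](p -> (p | r)), 0
4. q, 1
5. ~(p -> (p | r)), 2
6. p, 2
7. ~(p | r), 2
8. ~p, 2
9. ~r, 2
Accessibility: 0R1, 0R2
Branch closes: p and ~p both at 2.
All branches of the tableau close; one closing branch shown above.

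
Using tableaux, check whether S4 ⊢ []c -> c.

Tableau for the negation ~([]c -> c):
1. ~([]c -> c), w0
2. []c, w0
3. ~c, w0
4. c, w0
Accessibility: w0Rw0
Branch closes: c and ~c both at w0.
All branches of the negation close; one closing branch shown above.

Yes, valid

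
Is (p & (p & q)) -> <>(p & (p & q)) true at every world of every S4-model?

Tableau for the negation ~((p & (p & q)) -> <>(p & (p & q))):
1. ~((p & (p & q)) -> <>(p & (p & q))), 0
2. p & (p & q), 0
3. ~<>(p & (p & q)), 0
4. p, 0
5. p & q, 0
6. q, 0
7. ~(p & (p & q)), 0
8. ~(p & q), 0
9. ~q, 0
Accessibility: 0R0
Branch closes: q and ~q both at 0.
All branches of the negation close; one closing branch shown above.

Valid in S4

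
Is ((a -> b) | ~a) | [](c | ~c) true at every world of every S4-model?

Tableau for the negation ~(((a -> b) | ~a) | [](c | ~c)):
1. ~(((a -> b) | ~a) | [](c | ~c)), 0
2. ~((a -> b) | ~a), 0
3. ~[](c | ~c), 0
4. ~(a -> b), 0
5. a, 0
6. ~b, 0
7. ~(c | ~c), 1
8. ~c, 1
9. c, 1
Accessibility: 0R0, 0R1, 1R1
Branch closes: c and ~c both at 1.
All branches of the negation close; one closing branch shown above.

Yes, valid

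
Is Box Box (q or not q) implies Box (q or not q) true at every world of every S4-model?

Tableau for the negation not (Box Box (q or not q) implies Box (q or not q)):
1. not (Box Box (q or not q) implies Box (q or not q)), w0
2. Box Box (q or not q), w0
3. not Box (q or not q), w0
4. Box (q or not q), w0
5. q or not q, w0
6. not q, w0
7. not (q or not q), w1
8. not q, w1
9. q, w1
Accessibility: w0Rw0, w0Rw1, w1Rw1
Branch closes: q and not q both at w1.
Every branch of the negation's tableau closes; the branch above is one of them.

Yes, valid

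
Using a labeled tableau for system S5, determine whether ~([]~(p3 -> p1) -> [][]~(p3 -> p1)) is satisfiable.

1. ~([]~(p3 -> p1) -> [][]~(p3 -> p1)), w0
2. []~(p3 -> p1), w0
3. ~[][]~(p3 -> p1), w0
4. ~(p3 -> p1), w0
5. p3, w0
6. ~p1, w0
7. ~[]~(p3 -> p1), w1
8. ~(p3 -> p1), w1
9. p3, w1
10. ~p1, w1
11. p3 -> p1, w2
12. ~(p3 -> p1), w2
13. p3, w2
14. ~p1, w2
15. p1, w2
Accessibility: w0Rw0, w0Rw1, w0Rw2, w1Rw0, w1Rw1, w1Rw2, w2Rw0, w2Rw1, w2Rw2
Branch closes: p1 and ~p1 both at w2.
(One branch shown.) All branches close.

No, unsatisfiable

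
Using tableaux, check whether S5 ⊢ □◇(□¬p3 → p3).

Not valid

Tableau for the negation ¬□◇(□¬p3 → p3):
1. ¬□◇(□¬p3 → p3), w0
2. ¬◇(□¬p3 → p3), w1
3. ¬(□¬p3 → p3), w0
4. □¬p3, w0
5. ¬p3, w0
6. ¬(□¬p3 → p3), w1
7. □¬p3, w1
8. ¬p3, w1
Accessibility: w0Rw0, w0Rw1, w1Rw0, w1Rw1
The negation has an open branch (countermodel exists).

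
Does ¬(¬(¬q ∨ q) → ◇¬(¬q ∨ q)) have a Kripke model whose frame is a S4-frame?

No, unsatisfiable

1. ¬(¬(¬q ∨ q) → ◇¬(¬q ∨ q)), 0
2. ¬(¬q ∨ q), 0
3. ¬◇¬(¬q ∨ q), 0
4. q, 0
5. ¬q, 0
Accessibility: 0R0
Branch closes: q and ¬q both at 0.
(One branch shown.) All branches close.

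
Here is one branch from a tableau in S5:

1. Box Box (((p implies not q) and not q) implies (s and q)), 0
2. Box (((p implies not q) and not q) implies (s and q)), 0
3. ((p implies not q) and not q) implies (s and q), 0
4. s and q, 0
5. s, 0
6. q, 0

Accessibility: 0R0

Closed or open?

No atom appears with both signs at the same world.

Not closed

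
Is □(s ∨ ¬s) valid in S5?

Yes, valid

Tableau for the negation ¬□(s ∨ ¬s):
1. ¬□(s ∨ ¬s), u
2. ¬(s ∨ ¬s), v
3. ¬s, v
4. s, v
Accessibility: uRu, uRv, vRu, vRv
Branch closes: s and ¬s both at v.
All branches of the negation close; one closing branch shown above.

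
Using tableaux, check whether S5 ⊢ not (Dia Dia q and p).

Tableau for the negation Dia Dia q and p:
1. Dia Dia q and p, w0
2. Dia Dia q, w0   [and-rule on 1]
3. p, w0   [and-rule on 1]
4. Dia q, w1   [Dia-rule on 2: fresh world w1, w0Rw1]
5. q, w2   [Dia-rule on 4: fresh world w2, w1Rw2]
Accessibility: w0Rw0, w0Rw1, w0Rw2, w1Rw0, w1Rw1, w1Rw2, w2Rw0, w2Rw1, w2Rw2
The negation has an open branch (countermodel exists).

Not valid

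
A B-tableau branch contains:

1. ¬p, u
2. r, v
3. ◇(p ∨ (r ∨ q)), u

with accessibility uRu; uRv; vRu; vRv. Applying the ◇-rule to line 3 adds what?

a fresh world w with uRw, and p ∨ (r ∨ q) at w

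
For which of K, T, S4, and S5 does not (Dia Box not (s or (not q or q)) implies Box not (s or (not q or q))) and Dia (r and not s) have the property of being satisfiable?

T-tableau for the formula:
1. not (Dia Box not (s or (not q or q)) implies Box not (s or (not q or q))) and Dia (r and not s), 0
2. not (Dia Box not (s or (not q or q)) implies Box not (s or (not q or q))), 0   [and-rule on 1]
3. Dia (r and not s), 0   [and-rule on 1]
4. Dia Box not (s or (not q or q)), 0   [neg-implies-rule on 2]
5. not Box not (s or (not q or q)), 0   [neg-implies-rule on 2]
6. r and not s, 1   [Dia-rule on 3: fresh world 1, 0R1]
7. r, 1   [and-rule on 6]
8. not s, 1   [and-rule on 6]
9. Box not (s or (not q or q)), 2   [Dia-rule on 4: fresh world 2, 0R2]
10. not (s or (not q or q)), 2   [Box-rule on 9 via 2R2]
11. not s, 2   [neg-or-rule on 10]
12. not (not q or q), 2   [neg-or-rule on 10]
13. q, 2   [neg-or-rule on 12]
14. not q, 2   [neg-or-rule on 12]
Accessibility: 0R0, 0R1, 0R2, 1R1, 2R2
Branch closes: q and not q both at 2.
Every branch closes (one shown): unsatisfiable in T, hence also in S4, S5 (every S4/S5-frame is a T-frame).
K-tableau for the formula:
1. not (Dia Box not (s or (not q or q)) implies Box not (s or (not q or q))) and Dia (r and not s), 0
2. not (Dia Box not (s or (not q or q)) implies Box not (s or (not q or q))), 0   [and-rule on 1]
3. Dia (r and not s), 0   [and-rule on 1]
4. Dia Box not (s or (not q or q)), 0   [neg-implies-rule on 2]
5. not Box not (s or (not q or q)), 0   [neg-implies-rule on 2]
6. r and not s, 1   [Dia-rule on 3: fresh world 1, 0R1]
7. r, 1   [and-rule on 6]
8. not s, 1   [and-rule on 6]
9. Box not (s or (not q or q)), 2   [Dia-rule on 4: fresh world 2, 0R2]
10. s or (not q or q), 3   [neg-Box-rule on 5: fresh world 3, 0R3]
11. not q or q, 3   [or-rule on 10 (branches; this branch)]
12. q, 3   [or-rule on 11 (branches; this branch)]
Accessibility: 0R1, 0R2, 0R3
Complete open branch: satisfiable in K.

K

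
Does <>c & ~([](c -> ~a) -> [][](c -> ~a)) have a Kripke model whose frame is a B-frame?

Yes, satisfiable

1. <>c & ~([](c -> ~a) -> [][](c -> ~a)), 0
2. <>c, 0   [&-rule on 1]
3. ~([](c -> ~a) -> [][](c -> ~a)), 0   [&-rule on 1]
4. [](c -> ~a), 0   [~->-rule on 3]
5. ~[][](c -> ~a), 0   [~->-rule on 3]
6. c -> ~a, 0   [[]-rule on 4 via 0R0]
7. ~a, 0   [->-rule on 6 (branches; this branch)]
8. c, 1   [<>-rule on 2: fresh world 1, 0R1]
9. c -> ~a, 1   [[]-rule on 4 via 0R1]
10. ~a, 1   [->-rule on 9 (branches; this branch)]
11. ~[](c -> ~a), 2   [~[]-rule on 5: fresh world 2, 0R2]
12. c -> ~a, 2   [[]-rule on 4 via 0R2]
13. ~a, 2   [->-rule on 12 (branches; this branch)]
14. ~(c -> ~a), 3   [~[]-rule on 11: fresh world 3, 2R3]
15. c, 3   [~->-rule on 14]
16. a, 3   [~->-rule on 14]
Accessibility: 0R0, 0R1, 0R2, 1R0, 1R1, 2R0, 2R2, 2R3, 3R2, 3R3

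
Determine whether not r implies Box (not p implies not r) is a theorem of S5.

Tableau for the negation not (not r implies Box (not p implies not r)):
1. not (not r implies Box (not p implies not r)), w0
2. not r, w0
3. not Box (not p implies not r), w0
4. not (not p implies not r), w1
5. not p, w1
6. r, w1
Accessibility: w0Rw0, w0Rw1, w1Rw0, w1Rw1
The negation has an open branch (countermodel exists).

No, not valid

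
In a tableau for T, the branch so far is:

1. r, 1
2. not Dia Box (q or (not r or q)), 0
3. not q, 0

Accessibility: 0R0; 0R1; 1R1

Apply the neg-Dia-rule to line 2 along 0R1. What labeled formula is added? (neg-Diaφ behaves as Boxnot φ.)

not Box (q or (not r or q)), 1

neg-Diaφ behaves as Boxnot φ: propagate the negated body to each accessible world.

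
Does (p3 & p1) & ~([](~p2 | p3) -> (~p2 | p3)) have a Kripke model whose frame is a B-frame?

1. (p3 & p1) & ~([](~p2 | p3) -> (~p2 | p3)), u
2. p3 & p1, u
3. ~([](~p2 | p3) -> (~p2 | p3)), u
4. p3, u
5. p1, u
6. [](~p2 | p3), u
7. ~(~p2 | p3), u
8. p2, u
9. ~p3, u
Accessibility: uRu
Branch closes: p3 and ~p3 both at u.
(One branch shown.) All branches close.

Unsatisfiable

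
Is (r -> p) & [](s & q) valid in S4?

Tableau for the negation ~((r -> p) & [](s & q)):
1. ~((r -> p) & [](s & q)), u
2. ~[](s & q), u   [~&-rule on 1 (branches; this branch)]
3. ~(s & q), v   [~[]-rule on 2: fresh world v, uRv]
4. ~q, v   [~&-rule on 3 (branches; this branch)]
Accessibility: uRu, uRv, vRv
The negation has an open branch (countermodel exists).

No, not valid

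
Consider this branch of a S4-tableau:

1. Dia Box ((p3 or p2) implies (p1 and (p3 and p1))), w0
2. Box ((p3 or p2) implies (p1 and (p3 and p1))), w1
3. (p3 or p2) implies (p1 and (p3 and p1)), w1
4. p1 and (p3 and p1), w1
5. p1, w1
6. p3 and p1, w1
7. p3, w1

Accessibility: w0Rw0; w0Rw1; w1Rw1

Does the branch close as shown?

There is no literal clash: for every atom and world, at most one sign appears.

Not closed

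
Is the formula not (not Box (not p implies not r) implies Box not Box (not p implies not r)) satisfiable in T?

Satisfiable (open branch found)

1. not (not Box (not p implies not r) implies Box not Box (not p implies not r)), w0
2. not Box (not p implies not r), w0   [neg-implies-rule on 1]
3. not Box not Box (not p implies not r), w0   [neg-implies-rule on 1]
4. not (not p implies not r), w1   [neg-Box-rule on 2: fresh world w1, w0Rw1]
5. not p, w1   [neg-implies-rule on 4]
6. r, w1   [neg-implies-rule on 4]
7. Box (not p implies not r), w2   [neg-Box-rule on 3: fresh world w2, w0Rw2]
8. not p implies not r, w2   [Box-rule on 7 via w2Rw2]
9. not r, w2   [implies-rule on 8 (branches; this branch)]
Accessibility: w0Rw0, w0Rw1, w0Rw2, w1Rw1, w2Rw2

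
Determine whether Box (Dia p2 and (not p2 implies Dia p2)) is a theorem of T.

Tableau for the negation not Box (Dia p2 and (not p2 implies Dia p2)):
1. not Box (Dia p2 and (not p2 implies Dia p2)), 0
2. not (Dia p2 and (not p2 implies Dia p2)), 1
3. not (not p2 implies Dia p2), 1
4. not p2, 1
5. not Dia p2, 1
Accessibility: 0R0, 0R1, 1R1
The negation has an open branch (countermodel exists).

Invalid (countermodel exists)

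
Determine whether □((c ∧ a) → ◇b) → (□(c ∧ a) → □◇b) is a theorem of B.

Valid in B

Tableau for the negation ¬(□((c ∧ a) → ◇b) → (□(c ∧ a) → □◇b)):
1. ¬(□((c ∧ a) → ◇b) → (□(c ∧ a) → □◇b)), 0
2. □((c ∧ a) → ◇b), 0   [¬→-rule on 1]
3. ¬(□(c ∧ a) → □◇b), 0   [¬→-rule on 1]
4. □(c ∧ a), 0   [¬→-rule on 3]
5. ¬□◇b, 0   [¬→-rule on 3]
6. (c ∧ a) → ◇b, 0   [□-rule on 2 via 0R0]
7. c ∧ a, 0   [□-rule on 4 via 0R0]
8. c, 0   [∧-rule on 7]
9. a, 0   [∧-rule on 7]
10. ◇b, 0   [→-rule on 6 (branches; this branch)]
11. ¬◇b, 1   [¬□-rule on 5: fresh world 1, 0R1]
12. (c ∧ a) → ◇b, 1   [□-rule on 2 via 0R1]
13. c ∧ a, 1   [□-rule on 4 via 0R1]
14. c, 1   [∧-rule on 13]
15. a, 1   [∧-rule on 13]
16. ¬b, 0   [¬◇-rule on 11 via 1R0]
17. ¬b, 1   [¬◇-rule on 11 via 1R1]
18. ◇b, 1   [→-rule on 12 (branches; this branch)]
19. b, 2   [◇-rule on 10: fresh world 2, 0R2]
20. (c ∧ a) → ◇b, 2   [□-rule on 2 via 0R2]
21. c ∧ a, 2   [□-rule on 4 via 0R2]
22. c, 2   [∧-rule on 21]
23. a, 2   [∧-rule on 21]
24. ◇b, 2   [→-rule on 20 (branches; this branch)]
25. b, 3   [◇-rule on 18: fresh world 3, 1R3]
26. ¬b, 3   [¬◇-rule on 11 via 1R3]
Accessibility: 0R0, 0R1, 0R2, 1R0, 1R1, 1R3, 2R0, 2R2, 3R1, 3R3
Branch closes: b and ¬b both at 3.
Every branch of the negation's tableau closes; the branch above is one of them.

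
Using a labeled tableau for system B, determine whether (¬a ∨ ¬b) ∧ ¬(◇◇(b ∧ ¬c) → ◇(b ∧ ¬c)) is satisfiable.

Yes, satisfiable

1. (¬a ∨ ¬b) ∧ ¬(◇◇(b ∧ ¬c) → ◇(b ∧ ¬c)), u
2. ¬a ∨ ¬b, u   [∧-rule on 1]
3. ¬(◇◇(b ∧ ¬c) → ◇(b ∧ ¬c)), u   [∧-rule on 1]
4. ◇◇(b ∧ ¬c), u   [¬→-rule on 3]
5. ¬◇(b ∧ ¬c), u   [¬→-rule on 3]
6. ¬(b ∧ ¬c), u   [¬◇-rule on 5 via uRu]
7. ¬b, u   [∨-rule on 2 (branches; this branch)]
8. c, u   [¬∧-rule on 6 (branches; this branch)]
9. ◇(b ∧ ¬c), v   [◇-rule on 4: fresh world v, uRv]
10. ¬(b ∧ ¬c), v   [¬◇-rule on 5 via uRv]
11. c, v   [¬∧-rule on 10 (branches; this branch)]
12. b ∧ ¬c, w   [◇-rule on 9: fresh world w, vRw]
13. b, w   [∧-rule on 12]
14. ¬c, w   [∧-rule on 12]
Accessibility: uRu, uRv, vRu, vRv, vRw, wRv, wRw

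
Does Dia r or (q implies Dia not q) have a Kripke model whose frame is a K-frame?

1. Dia r or (q implies Dia not q), u
2. q implies Dia not q, u
3. Dia not q, u
4. not q, v
Accessibility: uRv

Yes, satisfiable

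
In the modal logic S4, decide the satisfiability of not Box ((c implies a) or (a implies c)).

No, unsatisfiable

1. not Box ((c implies a) or (a implies c)), 0
2. not ((c implies a) or (a implies c)), 1
3. not (c implies a), 1
4. not (a implies c), 1
5. c, 1
6. not a, 1
7. a, 1
8. not c, 1
Accessibility: 0R0, 0R1, 1R1
Branch closes: a and not a both at 1.
(One branch shown.) All branches close.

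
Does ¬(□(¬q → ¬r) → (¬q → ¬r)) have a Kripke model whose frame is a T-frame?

1. ¬(□(¬q → ¬r) → (¬q → ¬r)), w0
2. □(¬q → ¬r), w0   [¬→-rule on 1]
3. ¬(¬q → ¬r), w0   [¬→-rule on 1]
4. ¬q, w0   [¬→-rule on 3]
5. r, w0   [¬→-rule on 3]
6. ¬q → ¬r, w0   [□-rule on 2 via w0Rw0]
7. ¬r, w0   [→-rule on 6 (branches; this branch)]
Accessibility: w0Rw0
Branch closes: r and ¬r both at w0.
Every branch closes; the branch above is one of them.

Unsatisfiable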